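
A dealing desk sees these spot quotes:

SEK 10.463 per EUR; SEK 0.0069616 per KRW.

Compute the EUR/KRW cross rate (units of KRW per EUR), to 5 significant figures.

EUR/KRW = 1503.0

1 EUR × 10.463 = 10.463 SEK
10.463 SEK ÷ 0.0069616 = 1502.96 KRW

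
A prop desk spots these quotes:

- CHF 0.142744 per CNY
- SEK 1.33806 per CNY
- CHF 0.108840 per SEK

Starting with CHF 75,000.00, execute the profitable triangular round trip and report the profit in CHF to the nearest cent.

Profit: CHF 1,518.69

Profitable loop is CHF → CNY → SEK → CHF:
CHF 75,000.00 ÷ 0.142744 = CNY 525,416.13
CNY 525,416.13 × 1.33806 = SEK 703,038.31
SEK 703,038.31 × 0.108840 = CHF 76,518.69
Profit = CHF 76,518.69 − CHF 75,000.00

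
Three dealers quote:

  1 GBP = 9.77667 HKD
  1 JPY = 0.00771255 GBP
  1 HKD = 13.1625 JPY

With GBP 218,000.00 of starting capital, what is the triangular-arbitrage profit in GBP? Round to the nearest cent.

Profitable loop is GBP → JPY → HKD → GBP:
GBP 218,000.00 ÷ 0.00771255 = JPY 28,265,619
JPY 28,265,619 ÷ 13.1625 = HKD 2,147,435.44
HKD 2,147,435.44 ÷ 9.77667 = GBP 219,648.96
Profit = GBP 219,648.96 − GBP 218,000.00

Profit: GBP 1,648.96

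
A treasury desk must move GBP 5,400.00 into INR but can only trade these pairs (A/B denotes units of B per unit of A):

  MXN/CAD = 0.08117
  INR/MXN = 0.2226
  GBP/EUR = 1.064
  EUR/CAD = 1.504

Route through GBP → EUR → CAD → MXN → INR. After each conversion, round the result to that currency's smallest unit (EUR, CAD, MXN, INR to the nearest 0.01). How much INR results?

INR 478,258.18

GBP 5,400.00 × 1.064 = EUR 5,745.60
EUR 5,745.60 × 1.504 = CAD 8,641.38
CAD 8,641.38 ÷ 0.08117 = MXN 106,460.27
MXN 106,460.27 ÷ 0.2226 = INR 478,258.18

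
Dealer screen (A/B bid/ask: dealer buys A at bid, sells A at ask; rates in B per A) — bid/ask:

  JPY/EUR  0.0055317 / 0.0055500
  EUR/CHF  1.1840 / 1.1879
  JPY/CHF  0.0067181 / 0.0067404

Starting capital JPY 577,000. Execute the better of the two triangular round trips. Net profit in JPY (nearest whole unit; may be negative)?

Net profit: JPY 10,962

Best loop JPY → CHF → EUR → JPY:
JPY 577,000 × 0.0067181 (sell JPY at bid) = CHF 3,876.34
CHF 3,876.34 ÷ 1.1879 (buy EUR at ask) = EUR 3,263.19
EUR 3,263.19 ÷ 0.0055500 (buy JPY at ask) = JPY 587,962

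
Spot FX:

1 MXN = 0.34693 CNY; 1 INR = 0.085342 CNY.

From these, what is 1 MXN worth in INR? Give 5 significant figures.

1 MXN × 0.34693 = 0.34693 CNY
0.34693 CNY ÷ 0.085342 = 4.06517 INR

MXN/INR = 4.0652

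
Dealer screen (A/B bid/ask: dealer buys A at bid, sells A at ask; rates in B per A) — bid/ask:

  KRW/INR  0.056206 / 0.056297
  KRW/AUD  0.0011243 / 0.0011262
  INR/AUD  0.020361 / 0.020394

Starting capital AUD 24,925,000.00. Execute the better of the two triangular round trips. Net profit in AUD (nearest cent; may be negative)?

Best loop AUD → KRW → INR → AUD:
AUD 24,925,000.00 ÷ 0.0011262 (buy KRW at ask) = KRW 22,131,948,144
KRW 22,131,948,144 × 0.056206 (sell KRW at bid) = INR 1,243,948,277.39
INR 1,243,948,277.39 × 0.020361 (sell INR at bid) = AUD 25,328,030.88

Net profit: AUD 403,030.88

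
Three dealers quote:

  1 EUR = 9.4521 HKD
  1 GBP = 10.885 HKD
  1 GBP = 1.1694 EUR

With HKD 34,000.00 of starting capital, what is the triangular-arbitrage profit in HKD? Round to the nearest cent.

Profitable loop is HKD → GBP → EUR → HKD:
HKD 34,000.00 ÷ 10.885 = GBP 3,123.56
GBP 3,123.56 × 1.1694 = EUR 3,652.70
EUR 3,652.70 × 9.4521 = HKD 34,525.65
Profit = HKD 34,525.65 − HKD 34,000.00

Profit: HKD 525.65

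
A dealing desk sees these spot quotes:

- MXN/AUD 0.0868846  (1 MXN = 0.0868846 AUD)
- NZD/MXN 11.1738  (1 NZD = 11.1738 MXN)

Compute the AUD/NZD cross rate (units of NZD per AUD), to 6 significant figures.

AUD/NZD = 1.03005

1 AUD ÷ 0.0868846 = 11.5095 MXN
11.5095 MXN ÷ 11.1738 = 1.03005 NZD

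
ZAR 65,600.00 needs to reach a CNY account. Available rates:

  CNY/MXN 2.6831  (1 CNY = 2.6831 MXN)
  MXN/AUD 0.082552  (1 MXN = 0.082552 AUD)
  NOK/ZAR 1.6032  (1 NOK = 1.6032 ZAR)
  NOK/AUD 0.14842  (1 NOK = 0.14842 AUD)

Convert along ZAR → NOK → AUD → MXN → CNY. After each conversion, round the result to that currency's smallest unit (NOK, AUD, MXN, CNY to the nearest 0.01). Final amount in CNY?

ZAR 65,600.00 ÷ 1.6032 = NOK 40,918.16
NOK 40,918.16 × 0.14842 = AUD 6,073.07
AUD 6,073.07 ÷ 0.082552 = MXN 73,566.60
MXN 73,566.60 ÷ 2.6831 = CNY 27,418.51

CNY 27,418.51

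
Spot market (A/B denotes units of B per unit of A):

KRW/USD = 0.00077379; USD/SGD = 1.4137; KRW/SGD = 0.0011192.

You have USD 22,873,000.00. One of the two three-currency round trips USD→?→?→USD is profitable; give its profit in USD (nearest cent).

Profit: USD 528,864.51

Profitable loop is USD → KRW → SGD → USD:
USD 22,873,000.00 ÷ 0.00077379 = KRW 29,559,699,660
KRW 29,559,699,660 × 0.0011192 = SGD 33,083,215.86
SGD 33,083,215.86 ÷ 1.4137 = USD 23,401,864.51
Profit = USD 23,401,864.51 − USD 22,873,000.00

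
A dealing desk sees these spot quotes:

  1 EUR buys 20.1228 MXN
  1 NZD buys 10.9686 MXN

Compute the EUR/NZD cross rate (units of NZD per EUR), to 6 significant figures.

1 EUR × 20.1228 = 20.1228 MXN
20.1228 MXN ÷ 10.9686 = 1.83458 NZD

EUR/NZD = 1.83458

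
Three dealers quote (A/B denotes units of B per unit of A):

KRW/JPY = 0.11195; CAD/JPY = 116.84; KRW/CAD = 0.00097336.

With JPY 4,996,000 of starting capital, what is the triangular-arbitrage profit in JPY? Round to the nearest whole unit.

Profit: JPY 79,319

Profitable loop is JPY → KRW → CAD → JPY:
JPY 4,996,000 ÷ 0.11195 = KRW 44,627,066
KRW 44,627,066 × 0.00097336 = CAD 43,438.20
CAD 43,438.20 × 116.84 = JPY 5,075,319
Profit = JPY 5,075,319 − JPY 4,996,000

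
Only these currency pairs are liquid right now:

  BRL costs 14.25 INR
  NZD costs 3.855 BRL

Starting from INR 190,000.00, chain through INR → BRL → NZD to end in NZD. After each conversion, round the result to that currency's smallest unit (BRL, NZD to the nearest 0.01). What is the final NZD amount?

NZD 3,458.71

INR 190,000.00 ÷ 14.25 = BRL 13,333.33
BRL 13,333.33 ÷ 3.855 = NZD 3,458.71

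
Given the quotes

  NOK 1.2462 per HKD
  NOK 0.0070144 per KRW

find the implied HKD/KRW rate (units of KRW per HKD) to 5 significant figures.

1 HKD × 1.2462 = 1.2462 NOK
1.2462 NOK ÷ 0.0070144 = 177.663 KRW

HKD/KRW = 177.66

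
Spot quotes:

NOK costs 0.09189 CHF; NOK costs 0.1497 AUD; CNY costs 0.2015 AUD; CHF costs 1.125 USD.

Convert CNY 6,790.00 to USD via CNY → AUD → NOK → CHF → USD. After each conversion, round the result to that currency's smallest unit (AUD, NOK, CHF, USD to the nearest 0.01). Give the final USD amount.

USD 944.81

CNY 6,790.00 × 0.2015 = AUD 1,368.19
AUD 1,368.19 ÷ 0.1497 = NOK 9,139.55
NOK 9,139.55 × 0.09189 = CHF 839.83
CHF 839.83 × 1.125 = USD 944.81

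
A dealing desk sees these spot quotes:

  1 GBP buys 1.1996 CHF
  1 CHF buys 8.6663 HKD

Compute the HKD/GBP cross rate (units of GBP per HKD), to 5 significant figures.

HKD/GBP = 0.096190

1 HKD ÷ 8.6663 = 0.115389 CHF
0.115389 CHF ÷ 1.1996 = 0.09619 GBP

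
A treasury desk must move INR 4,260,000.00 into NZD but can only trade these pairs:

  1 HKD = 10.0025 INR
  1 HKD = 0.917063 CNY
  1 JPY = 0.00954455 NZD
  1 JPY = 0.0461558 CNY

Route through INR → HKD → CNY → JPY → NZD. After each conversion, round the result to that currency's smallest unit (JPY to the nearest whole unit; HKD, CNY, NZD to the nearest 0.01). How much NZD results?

INR 4,260,000.00 ÷ 10.0025 = HKD 425,893.53
HKD 425,893.53 × 0.917063 = CNY 390,571.20
CNY 390,571.20 ÷ 0.0461558 = JPY 8,462,018
JPY 8,462,018 × 0.00954455 = NZD 80,766.15

NZD 80,766.15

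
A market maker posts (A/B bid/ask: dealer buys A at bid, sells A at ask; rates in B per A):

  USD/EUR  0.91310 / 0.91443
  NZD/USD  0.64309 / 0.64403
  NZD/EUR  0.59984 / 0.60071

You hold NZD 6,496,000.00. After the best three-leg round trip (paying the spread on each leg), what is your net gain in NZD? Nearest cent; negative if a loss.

Net profit: NZD 120,447.57

Best loop NZD → EUR → USD → NZD:
NZD 6,496,000.00 × 0.59984 (sell NZD at bid) = EUR 3,896,560.64
EUR 3,896,560.64 ÷ 0.91443 (buy USD at ask) = USD 4,261,190.73
USD 4,261,190.73 ÷ 0.64403 (buy NZD at ask) = NZD 6,616,447.57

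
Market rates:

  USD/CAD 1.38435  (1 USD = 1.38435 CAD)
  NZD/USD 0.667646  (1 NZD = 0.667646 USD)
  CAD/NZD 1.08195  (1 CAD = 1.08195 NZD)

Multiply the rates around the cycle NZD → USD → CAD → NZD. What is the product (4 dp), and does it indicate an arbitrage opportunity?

1.0000 (no arbitrage)

Around NZD → USD → CAD → NZD: 1 × 0.667646 × 1.38435 × 1.08195 = 0.999998
Product ≈ 1 (deviation 0.000%, within rounding noise).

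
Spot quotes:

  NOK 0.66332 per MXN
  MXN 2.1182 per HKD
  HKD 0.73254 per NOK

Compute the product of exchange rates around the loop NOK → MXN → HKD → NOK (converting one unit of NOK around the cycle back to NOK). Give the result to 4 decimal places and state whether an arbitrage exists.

Around NOK → MXN → HKD → NOK: 1 ÷ 0.66332 ÷ 2.1182 ÷ 0.73254 = 0.971580
Product < 1; profitable direction is NOK → HKD → MXN → NOK.

0.9716 (arbitrage exists)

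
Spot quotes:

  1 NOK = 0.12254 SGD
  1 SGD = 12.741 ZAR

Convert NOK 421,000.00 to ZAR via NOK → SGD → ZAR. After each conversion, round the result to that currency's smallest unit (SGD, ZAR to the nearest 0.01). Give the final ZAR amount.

NOK 421,000.00 × 0.12254 = SGD 51,589.34
SGD 51,589.34 × 12.741 = ZAR 657,299.78

ZAR 657,299.78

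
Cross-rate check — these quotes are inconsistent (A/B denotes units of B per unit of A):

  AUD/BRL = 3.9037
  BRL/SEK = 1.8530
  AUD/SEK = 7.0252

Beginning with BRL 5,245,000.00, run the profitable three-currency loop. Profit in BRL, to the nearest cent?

Profit: BRL 155,558.24

Profitable loop is BRL → SEK → AUD → BRL:
BRL 5,245,000.00 × 1.8530 = SEK 9,718,985.00
SEK 9,718,985.00 ÷ 7.0252 = AUD 1,383,446.02
AUD 1,383,446.02 × 3.9037 = BRL 5,400,558.24
Profit = BRL 5,400,558.24 − BRL 5,245,000.00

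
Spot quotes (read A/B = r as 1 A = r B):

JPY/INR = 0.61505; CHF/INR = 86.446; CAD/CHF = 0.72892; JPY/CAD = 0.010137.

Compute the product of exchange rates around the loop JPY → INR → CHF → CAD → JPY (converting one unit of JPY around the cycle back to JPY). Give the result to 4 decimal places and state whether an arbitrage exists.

0.9629 (arbitrage exists)

Around JPY → INR → CHF → CAD → JPY: 1 × 0.61505 ÷ 86.446 ÷ 0.72892 ÷ 0.010137 = 0.962889
Product < 1; profitable direction is JPY → CAD → CHF → INR → JPY.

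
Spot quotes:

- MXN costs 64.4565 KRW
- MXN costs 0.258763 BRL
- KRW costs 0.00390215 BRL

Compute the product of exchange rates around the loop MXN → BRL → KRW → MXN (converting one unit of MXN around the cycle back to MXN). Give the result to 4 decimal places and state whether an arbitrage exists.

1.0288 (arbitrage exists)

Around MXN → BRL → KRW → MXN: 1 × 0.258763 ÷ 0.00390215 ÷ 64.4565 = 1.028801
Product > 1; profitable direction is MXN → BRL → KRW → MXN.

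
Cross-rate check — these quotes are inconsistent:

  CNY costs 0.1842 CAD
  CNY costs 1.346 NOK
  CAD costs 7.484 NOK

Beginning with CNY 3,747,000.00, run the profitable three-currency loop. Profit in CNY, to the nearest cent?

Profit: CNY 90,620.61

Profitable loop is CNY → CAD → NOK → CNY:
CNY 3,747,000.00 × 0.1842 = CAD 690,197.40
CAD 690,197.40 × 7.484 = NOK 5,165,437.34
NOK 5,165,437.34 ÷ 1.346 = CNY 3,837,620.61
Profit = CNY 3,837,620.61 − CNY 3,747,000.00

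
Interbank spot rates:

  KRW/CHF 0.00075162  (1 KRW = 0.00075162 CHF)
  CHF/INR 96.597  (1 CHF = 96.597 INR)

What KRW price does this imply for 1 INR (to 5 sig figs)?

INR/KRW = 13.773

1 INR ÷ 96.597 = 0.0103523 CHF
0.0103523 CHF ÷ 0.00075162 = 13.7733 KRW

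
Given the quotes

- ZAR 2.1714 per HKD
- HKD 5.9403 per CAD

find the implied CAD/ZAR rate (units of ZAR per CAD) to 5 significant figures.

CAD/ZAR = 12.899

1 CAD × 5.9403 = 5.9403 HKD
5.9403 HKD × 2.1714 = 12.8988 ZAR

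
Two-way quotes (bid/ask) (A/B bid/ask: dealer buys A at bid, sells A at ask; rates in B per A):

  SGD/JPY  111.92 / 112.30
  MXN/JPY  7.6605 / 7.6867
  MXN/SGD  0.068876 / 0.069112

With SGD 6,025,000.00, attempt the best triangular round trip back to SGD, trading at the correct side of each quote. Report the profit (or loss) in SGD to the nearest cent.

Best loop SGD → JPY → MXN → SGD:
SGD 6,025,000.00 × 111.92 (sell SGD at bid) = JPY 674,318,000
JPY 674,318,000 ÷ 7.6867 (buy MXN at ask) = MXN 87,725,291.74
MXN 87,725,291.74 × 0.068876 (sell MXN at bid) = SGD 6,042,167.19

Net profit: SGD 17,167.19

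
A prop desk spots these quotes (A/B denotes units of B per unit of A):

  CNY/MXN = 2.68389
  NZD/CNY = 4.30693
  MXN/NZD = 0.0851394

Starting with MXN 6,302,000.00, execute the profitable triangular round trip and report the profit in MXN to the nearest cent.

Profitable loop is MXN → CNY → NZD → MXN:
MXN 6,302,000.00 ÷ 2.68389 = CNY 2,348,084.31
CNY 2,348,084.31 ÷ 4.30693 = NZD 545,187.48
NZD 545,187.48 ÷ 0.0851394 = MXN 6,403,468.66
Profit = MXN 6,403,468.66 − MXN 6,302,000.00

Profit: MXN 101,468.66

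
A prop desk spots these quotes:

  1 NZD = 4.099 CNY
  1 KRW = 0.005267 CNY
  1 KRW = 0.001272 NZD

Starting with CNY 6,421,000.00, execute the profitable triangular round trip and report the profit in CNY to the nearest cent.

Profitable loop is CNY → NZD → KRW → CNY:
CNY 6,421,000.00 ÷ 4.099 = NZD 1,566,479.63
NZD 1,566,479.63 ÷ 0.001272 = KRW 1,231,509,142
KRW 1,231,509,142 × 0.005267 = CNY 6,486,358.65
Profit = CNY 6,486,358.65 − CNY 6,421,000.00

Profit: CNY 65,358.65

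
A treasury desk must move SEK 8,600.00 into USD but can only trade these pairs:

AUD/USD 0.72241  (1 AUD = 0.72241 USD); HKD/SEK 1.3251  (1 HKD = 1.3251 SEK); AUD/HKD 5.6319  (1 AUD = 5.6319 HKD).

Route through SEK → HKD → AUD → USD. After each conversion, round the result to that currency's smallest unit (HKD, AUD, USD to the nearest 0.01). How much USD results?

USD 832.49

SEK 8,600.00 ÷ 1.3251 = HKD 6,490.08
HKD 6,490.08 ÷ 5.6319 = AUD 1,152.38
AUD 1,152.38 × 0.72241 = USD 832.49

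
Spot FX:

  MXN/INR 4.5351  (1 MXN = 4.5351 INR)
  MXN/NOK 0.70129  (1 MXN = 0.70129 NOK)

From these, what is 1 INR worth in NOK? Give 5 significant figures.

1 INR ÷ 4.5351 = 0.220502 MXN
0.220502 MXN × 0.70129 = 0.154636 NOK

INR/NOK = 0.15464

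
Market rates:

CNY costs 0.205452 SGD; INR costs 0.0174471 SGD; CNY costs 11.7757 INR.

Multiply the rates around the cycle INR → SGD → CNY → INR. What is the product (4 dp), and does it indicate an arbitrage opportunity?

1.0000 (no arbitrage)

Around INR → SGD → CNY → INR: 1 × 0.0174471 ÷ 0.205452 × 11.7757 = 0.999999
Product ≈ 1 (deviation 0.000%, within rounding noise).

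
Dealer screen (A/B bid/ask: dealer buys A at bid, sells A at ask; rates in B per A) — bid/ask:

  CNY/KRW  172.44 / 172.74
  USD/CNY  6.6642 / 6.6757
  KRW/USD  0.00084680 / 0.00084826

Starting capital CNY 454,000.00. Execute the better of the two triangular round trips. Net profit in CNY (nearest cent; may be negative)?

Best loop CNY → USD → KRW → CNY:
CNY 454,000.00 ÷ 6.6757 (buy USD at ask) = USD 68,007.85
USD 68,007.85 ÷ 0.00084826 (buy KRW at ask) = KRW 80,173,354
KRW 80,173,354 ÷ 172.74 (buy CNY at ask) = CNY 464,127.32

Net profit: CNY 10,127.32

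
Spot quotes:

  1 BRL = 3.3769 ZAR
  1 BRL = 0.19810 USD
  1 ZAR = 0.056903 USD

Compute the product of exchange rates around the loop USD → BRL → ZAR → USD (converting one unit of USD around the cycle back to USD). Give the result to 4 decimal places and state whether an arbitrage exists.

Around USD → BRL → ZAR → USD: 1 ÷ 0.19810 × 3.3769 × 0.056903 = 0.969994
Product < 1; profitable direction is USD → ZAR → BRL → USD.

0.9700 (arbitrage exists)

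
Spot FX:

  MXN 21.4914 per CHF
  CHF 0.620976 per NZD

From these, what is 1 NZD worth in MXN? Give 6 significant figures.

NZD/MXN = 13.3456

1 NZD × 0.620976 = 0.620976 CHF
0.620976 CHF × 21.4914 = 13.3456 MXN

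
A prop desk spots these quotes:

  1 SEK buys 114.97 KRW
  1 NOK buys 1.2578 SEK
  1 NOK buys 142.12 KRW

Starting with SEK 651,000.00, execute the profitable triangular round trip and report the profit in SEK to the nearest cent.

Profit: SEK 11,402.42

Profitable loop is SEK → KRW → NOK → SEK:
SEK 651,000.00 × 114.97 = KRW 74,845,470
KRW 74,845,470 ÷ 142.12 = NOK 526,635.73
NOK 526,635.73 × 1.2578 = SEK 662,402.42
Profit = SEK 662,402.42 − SEK 651,000.00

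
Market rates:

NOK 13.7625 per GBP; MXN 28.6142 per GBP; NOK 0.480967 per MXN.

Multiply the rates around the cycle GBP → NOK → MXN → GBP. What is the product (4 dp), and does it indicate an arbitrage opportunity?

Around GBP → NOK → MXN → GBP: 1 × 13.7625 ÷ 0.480967 ÷ 28.6142 = 1.000001
Product ≈ 1 (deviation 0.000%, within rounding noise).

1.0000 (no arbitrage)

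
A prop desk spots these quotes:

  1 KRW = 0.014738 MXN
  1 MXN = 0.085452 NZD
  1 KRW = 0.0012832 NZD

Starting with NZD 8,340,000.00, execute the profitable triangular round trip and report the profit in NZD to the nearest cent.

Profitable loop is NZD → MXN → KRW → NZD:
NZD 8,340,000.00 ÷ 0.085452 = MXN 97,598,651.87
MXN 97,598,651.87 ÷ 0.014738 = KRW 6,622,245,344
KRW 6,622,245,344 × 0.0012832 = NZD 8,497,665.22
Profit = NZD 8,497,665.22 − NZD 8,340,000.00

Profit: NZD 157,665.22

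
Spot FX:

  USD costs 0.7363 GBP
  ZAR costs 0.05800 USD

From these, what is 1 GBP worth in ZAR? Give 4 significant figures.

GBP/ZAR = 23.42

1 GBP ÷ 0.7363 = 1.35814 USD
1.35814 USD ÷ 0.05800 = 23.4162 ZAR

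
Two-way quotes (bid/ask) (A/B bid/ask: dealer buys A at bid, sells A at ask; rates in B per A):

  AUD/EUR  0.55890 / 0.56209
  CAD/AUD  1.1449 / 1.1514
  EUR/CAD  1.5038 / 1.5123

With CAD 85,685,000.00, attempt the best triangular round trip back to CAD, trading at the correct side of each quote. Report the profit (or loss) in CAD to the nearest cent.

Best loop CAD → EUR → AUD → CAD:
CAD 85,685,000.00 ÷ 1.5123 (buy EUR at ask) = EUR 56,658,731.73
EUR 56,658,731.73 ÷ 0.56209 (buy AUD at ask) = AUD 100,800,106.27
AUD 100,800,106.27 ÷ 1.1514 (buy CAD at ask) = CAD 87,545,688.96

Net profit: CAD 1,860,688.96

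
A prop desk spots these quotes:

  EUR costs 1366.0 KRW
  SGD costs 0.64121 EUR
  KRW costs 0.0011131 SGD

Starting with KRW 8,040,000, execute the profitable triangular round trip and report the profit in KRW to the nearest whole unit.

Profit: KRW 206,523

Profitable loop is KRW → EUR → SGD → KRW:
KRW 8,040,000 ÷ 1366.0 = EUR 5,885.80
EUR 5,885.80 ÷ 0.64121 = SGD 9,179.20
SGD 9,179.20 ÷ 0.0011131 = KRW 8,246,523
Profit = KRW 8,246,523 − KRW 8,040,000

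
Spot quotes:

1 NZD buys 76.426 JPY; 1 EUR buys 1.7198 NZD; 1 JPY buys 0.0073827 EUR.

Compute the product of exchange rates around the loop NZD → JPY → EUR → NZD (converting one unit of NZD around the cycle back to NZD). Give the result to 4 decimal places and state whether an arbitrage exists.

0.9704 (arbitrage exists)

Around NZD → JPY → EUR → NZD: 1 × 76.426 × 0.0073827 × 1.7198 = 0.970363
Product < 1; profitable direction is NZD → EUR → JPY → NZD.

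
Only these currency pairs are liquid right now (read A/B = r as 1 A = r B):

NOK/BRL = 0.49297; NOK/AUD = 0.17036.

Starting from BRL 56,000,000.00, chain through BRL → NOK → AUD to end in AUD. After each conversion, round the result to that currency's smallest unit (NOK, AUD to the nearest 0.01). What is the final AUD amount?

AUD 19,352,414.95

BRL 56,000,000.00 ÷ 0.49297 = NOK 113,597,176.30
NOK 113,597,176.30 × 0.17036 = AUD 19,352,414.95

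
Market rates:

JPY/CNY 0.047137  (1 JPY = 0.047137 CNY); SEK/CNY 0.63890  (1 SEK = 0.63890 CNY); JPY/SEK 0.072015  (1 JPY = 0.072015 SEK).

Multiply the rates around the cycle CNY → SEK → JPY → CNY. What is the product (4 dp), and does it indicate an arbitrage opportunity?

1.0245 (arbitrage exists)

Around CNY → SEK → JPY → CNY: 1 ÷ 0.63890 ÷ 0.072015 × 0.047137 = 1.024486
Product > 1; profitable direction is CNY → SEK → JPY → CNY.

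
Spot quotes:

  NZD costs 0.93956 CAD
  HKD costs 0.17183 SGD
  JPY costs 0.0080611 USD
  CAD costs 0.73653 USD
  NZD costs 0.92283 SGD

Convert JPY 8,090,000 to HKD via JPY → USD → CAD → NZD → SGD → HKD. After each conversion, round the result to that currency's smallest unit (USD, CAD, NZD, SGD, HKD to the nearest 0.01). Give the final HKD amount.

HKD 506,116.63

JPY 8,090,000 × 0.0080611 = USD 65,214.30
USD 65,214.30 ÷ 0.73653 = CAD 88,542.63
CAD 88,542.63 ÷ 0.93956 = NZD 94,238.40
NZD 94,238.40 × 0.92283 = SGD 86,966.02
SGD 86,966.02 ÷ 0.17183 = HKD 506,116.63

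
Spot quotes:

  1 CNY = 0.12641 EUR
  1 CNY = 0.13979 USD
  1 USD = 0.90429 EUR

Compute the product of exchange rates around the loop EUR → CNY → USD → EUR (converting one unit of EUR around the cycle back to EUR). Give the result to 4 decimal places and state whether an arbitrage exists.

1.0000 (no arbitrage)

Around EUR → CNY → USD → EUR: 1 ÷ 0.12641 × 0.13979 × 0.90429 = 1.000006
Product ≈ 1 (deviation 0.001%, within rounding noise).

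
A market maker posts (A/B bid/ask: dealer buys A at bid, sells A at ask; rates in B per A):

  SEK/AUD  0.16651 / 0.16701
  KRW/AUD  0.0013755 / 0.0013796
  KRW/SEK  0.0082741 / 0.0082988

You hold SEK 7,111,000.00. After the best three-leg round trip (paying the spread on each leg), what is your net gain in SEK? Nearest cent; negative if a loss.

Net result: SEK -9,688.24 (no profitable arbitrage after spreads)

Best loop SEK → AUD → KRW → SEK:
SEK 7,111,000.00 × 0.16651 (sell SEK at bid) = AUD 1,184,052.61
AUD 1,184,052.61 ÷ 0.0013796 (buy KRW at ask) = KRW 858,257,908
KRW 858,257,908 × 0.0082741 (sell KRW at bid) = SEK 7,101,311.76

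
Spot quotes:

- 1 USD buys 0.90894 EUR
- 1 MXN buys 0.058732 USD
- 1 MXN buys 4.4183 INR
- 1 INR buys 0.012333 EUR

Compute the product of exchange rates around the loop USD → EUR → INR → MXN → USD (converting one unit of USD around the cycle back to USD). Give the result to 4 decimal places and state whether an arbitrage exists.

Around USD → EUR → INR → MXN → USD: 1 × 0.90894 ÷ 0.012333 ÷ 4.4183 × 0.058732 = 0.979684
Product < 1; profitable direction is USD → MXN → INR → EUR → USD.

0.9797 (arbitrage exists)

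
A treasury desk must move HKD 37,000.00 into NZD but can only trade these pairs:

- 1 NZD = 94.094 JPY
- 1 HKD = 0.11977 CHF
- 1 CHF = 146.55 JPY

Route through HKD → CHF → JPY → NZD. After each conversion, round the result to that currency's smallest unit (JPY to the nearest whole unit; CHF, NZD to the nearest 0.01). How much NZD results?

HKD 37,000.00 × 0.11977 = CHF 4,431.49
CHF 4,431.49 × 146.55 = JPY 649,435
JPY 649,435 ÷ 94.094 = NZD 6,901.98

NZD 6,901.98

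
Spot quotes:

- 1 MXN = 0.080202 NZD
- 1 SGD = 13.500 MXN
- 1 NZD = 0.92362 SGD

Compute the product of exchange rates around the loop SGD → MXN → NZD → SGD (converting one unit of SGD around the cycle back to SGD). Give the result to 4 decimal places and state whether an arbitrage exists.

1.0000 (no arbitrage)

Around SGD → MXN → NZD → SGD: 1 × 13.500 × 0.080202 × 0.92362 = 1.000028
Product ≈ 1 (deviation 0.003%, within rounding noise).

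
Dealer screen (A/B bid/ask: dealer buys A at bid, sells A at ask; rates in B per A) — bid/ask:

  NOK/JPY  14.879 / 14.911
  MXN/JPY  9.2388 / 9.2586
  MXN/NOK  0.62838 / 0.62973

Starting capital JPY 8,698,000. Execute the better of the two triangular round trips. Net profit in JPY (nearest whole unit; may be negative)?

Best loop JPY → MXN → NOK → JPY:
JPY 8,698,000 ÷ 9.2586 (buy MXN at ask) = MXN 939,450.89
MXN 939,450.89 × 0.62838 (sell MXN at bid) = NOK 590,332.15
NOK 590,332.15 × 14.879 (sell NOK at bid) = JPY 8,783,552

Net profit: JPY 85,552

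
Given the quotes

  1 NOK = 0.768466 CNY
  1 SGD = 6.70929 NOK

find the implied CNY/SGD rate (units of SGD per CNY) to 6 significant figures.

CNY/SGD = 0.193954

1 CNY ÷ 0.768466 = 1.30129 NOK
1.30129 NOK ÷ 6.70929 = 0.193954 SGD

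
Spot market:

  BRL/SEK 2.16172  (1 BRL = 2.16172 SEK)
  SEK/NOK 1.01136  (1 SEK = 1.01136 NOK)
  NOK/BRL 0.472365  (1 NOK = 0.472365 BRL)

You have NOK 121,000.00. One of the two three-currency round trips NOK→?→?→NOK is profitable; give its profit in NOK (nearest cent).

Profit: NOK 3,959.22

Profitable loop is NOK → BRL → SEK → NOK:
NOK 121,000.00 × 0.472365 = BRL 57,156.17
BRL 57,156.17 × 2.16172 = SEK 123,555.63
SEK 123,555.63 × 1.01136 = NOK 124,959.22
Profit = NOK 124,959.22 − NOK 121,000.00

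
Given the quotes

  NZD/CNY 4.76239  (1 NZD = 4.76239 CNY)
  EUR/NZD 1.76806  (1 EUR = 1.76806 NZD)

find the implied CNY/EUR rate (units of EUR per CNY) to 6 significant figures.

CNY/EUR = 0.118762

1 CNY ÷ 4.76239 = 0.209979 NZD
0.209979 NZD ÷ 1.76806 = 0.118762 EUR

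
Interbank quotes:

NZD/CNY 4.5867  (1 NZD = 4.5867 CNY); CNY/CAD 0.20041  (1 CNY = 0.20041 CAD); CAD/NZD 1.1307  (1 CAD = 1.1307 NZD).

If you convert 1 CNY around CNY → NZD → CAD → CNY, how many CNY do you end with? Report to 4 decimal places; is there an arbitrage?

Around CNY → NZD → CAD → CNY: 1 ÷ 4.5867 ÷ 1.1307 ÷ 0.20041 = 0.962128
Product < 1; profitable direction is CNY → CAD → NZD → CNY.

0.9621 (arbitrage exists)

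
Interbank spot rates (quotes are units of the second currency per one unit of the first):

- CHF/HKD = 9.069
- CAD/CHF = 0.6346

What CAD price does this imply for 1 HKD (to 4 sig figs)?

1 HKD ÷ 9.069 = 0.110266 CHF
0.110266 CHF ÷ 0.6346 = 0.173756 CAD

HKD/CAD = 0.1738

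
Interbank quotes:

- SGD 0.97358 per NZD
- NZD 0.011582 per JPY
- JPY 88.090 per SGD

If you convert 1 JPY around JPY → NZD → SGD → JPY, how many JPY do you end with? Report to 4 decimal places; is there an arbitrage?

Around JPY → NZD → SGD → JPY: 1 × 0.011582 × 0.97358 × 88.090 = 0.993303
Product < 1; profitable direction is JPY → SGD → NZD → JPY.

0.9933 (arbitrage exists)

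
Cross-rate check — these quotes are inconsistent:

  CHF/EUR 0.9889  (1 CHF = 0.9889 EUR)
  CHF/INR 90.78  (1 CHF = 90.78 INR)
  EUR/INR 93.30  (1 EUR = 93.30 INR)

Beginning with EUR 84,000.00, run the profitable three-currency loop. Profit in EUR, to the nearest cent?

Profitable loop is EUR → INR → CHF → EUR:
EUR 84,000.00 × 93.30 = INR 7,837,200.00
INR 7,837,200.00 ÷ 90.78 = CHF 86,331.79
CHF 86,331.79 × 0.9889 = EUR 85,373.51
Profit = EUR 85,373.51 − EUR 84,000.00

Profit: EUR 1,373.51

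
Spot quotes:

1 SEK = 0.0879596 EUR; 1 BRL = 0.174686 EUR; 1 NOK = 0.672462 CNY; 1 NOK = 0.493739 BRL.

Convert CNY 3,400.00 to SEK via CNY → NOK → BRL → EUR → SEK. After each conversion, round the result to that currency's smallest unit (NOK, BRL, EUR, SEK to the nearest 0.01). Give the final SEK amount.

CNY 3,400.00 ÷ 0.672462 = NOK 5,056.05
NOK 5,056.05 × 0.493739 = BRL 2,496.37
BRL 2,496.37 × 0.174686 = EUR 436.08
EUR 436.08 ÷ 0.0879596 = SEK 4,957.73

SEK 4,957.73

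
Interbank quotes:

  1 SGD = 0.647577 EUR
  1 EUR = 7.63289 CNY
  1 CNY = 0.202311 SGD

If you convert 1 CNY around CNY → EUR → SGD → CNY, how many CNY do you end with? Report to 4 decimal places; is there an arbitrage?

Around CNY → EUR → SGD → CNY: 1 ÷ 7.63289 ÷ 0.647577 ÷ 0.202311 = 1.000000
Product ≈ 1 (deviation 0.000%, within rounding noise).

1.0000 (no arbitrage)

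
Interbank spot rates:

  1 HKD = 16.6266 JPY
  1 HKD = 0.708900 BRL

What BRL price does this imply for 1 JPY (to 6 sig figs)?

JPY/BRL = 0.0426365

1 JPY ÷ 16.6266 = 0.0601446 HKD
0.0601446 HKD × 0.708900 = 0.0426365 BRL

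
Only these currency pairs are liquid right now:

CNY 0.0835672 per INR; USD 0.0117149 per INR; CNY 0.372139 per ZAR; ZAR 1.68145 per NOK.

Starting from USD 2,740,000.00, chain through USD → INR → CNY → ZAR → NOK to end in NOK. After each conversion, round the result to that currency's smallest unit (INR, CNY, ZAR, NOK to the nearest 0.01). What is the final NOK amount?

USD 2,740,000.00 ÷ 0.0117149 = INR 233,890,174.05
INR 233,890,174.05 × 0.0835672 = CNY 19,545,546.95
CNY 19,545,546.95 ÷ 0.372139 = ZAR 52,522,167.66
ZAR 52,522,167.66 ÷ 1.68145 = NOK 31,236,235.19

NOK 31,236,235.19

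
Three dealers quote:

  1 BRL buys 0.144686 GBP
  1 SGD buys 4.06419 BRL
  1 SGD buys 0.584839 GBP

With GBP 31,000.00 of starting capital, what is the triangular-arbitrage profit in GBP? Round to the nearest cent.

Profit: GBP 169.22

Profitable loop is GBP → SGD → BRL → GBP:
GBP 31,000.00 ÷ 0.584839 = SGD 53,006.04
SGD 53,006.04 × 4.06419 = BRL 215,426.62
BRL 215,426.62 × 0.144686 = GBP 31,169.22
Profit = GBP 31,169.22 − GBP 31,000.00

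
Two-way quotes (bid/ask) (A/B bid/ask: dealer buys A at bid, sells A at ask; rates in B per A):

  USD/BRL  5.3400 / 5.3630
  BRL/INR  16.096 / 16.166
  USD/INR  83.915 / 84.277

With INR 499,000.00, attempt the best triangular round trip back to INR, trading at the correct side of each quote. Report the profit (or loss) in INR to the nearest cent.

Best loop INR → USD → BRL → INR:
INR 499,000.00 ÷ 84.277 (buy USD at ask) = USD 5,920.95
USD 5,920.95 × 5.3400 (sell USD at bid) = BRL 31,617.88
BRL 31,617.88 × 16.096 (sell BRL at bid) = INR 508,921.38

Net profit: INR 9,921.38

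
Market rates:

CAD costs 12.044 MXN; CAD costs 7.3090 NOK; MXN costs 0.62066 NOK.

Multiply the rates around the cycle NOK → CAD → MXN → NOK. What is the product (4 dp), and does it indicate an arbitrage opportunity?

Around NOK → CAD → MXN → NOK: 1 ÷ 7.3090 × 12.044 × 0.62066 = 1.022743
Product > 1; profitable direction is NOK → CAD → MXN → NOK.

1.0227 (arbitrage exists)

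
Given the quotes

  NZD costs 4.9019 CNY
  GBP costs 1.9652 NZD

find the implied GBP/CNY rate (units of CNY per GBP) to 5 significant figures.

GBP/CNY = 9.6332

1 GBP × 1.9652 = 1.9652 NZD
1.9652 NZD × 4.9019 = 9.63321 CNY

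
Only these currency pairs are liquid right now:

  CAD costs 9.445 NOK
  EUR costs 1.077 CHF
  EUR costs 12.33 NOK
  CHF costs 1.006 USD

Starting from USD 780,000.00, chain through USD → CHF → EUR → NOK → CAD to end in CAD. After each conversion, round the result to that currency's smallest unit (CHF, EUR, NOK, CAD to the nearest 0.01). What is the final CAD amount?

USD 780,000.00 ÷ 1.006 = CHF 775,347.91
CHF 775,347.91 ÷ 1.077 = EUR 719,914.49
EUR 719,914.49 × 12.33 = NOK 8,876,545.66
NOK 8,876,545.66 ÷ 9.445 = CAD 939,814.26

CAD 939,814.26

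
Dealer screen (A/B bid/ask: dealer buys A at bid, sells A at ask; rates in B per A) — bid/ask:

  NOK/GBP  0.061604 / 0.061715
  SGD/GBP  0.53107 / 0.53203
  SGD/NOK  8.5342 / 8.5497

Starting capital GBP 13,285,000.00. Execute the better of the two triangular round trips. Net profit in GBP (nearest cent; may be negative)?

Best loop GBP → NOK → SGD → GBP:
GBP 13,285,000.00 ÷ 0.061715 (buy NOK at ask) = NOK 215,263,712.23
NOK 215,263,712.23 ÷ 8.5497 (buy SGD at ask) = SGD 25,177,925.80
SGD 25,177,925.80 × 0.53107 (sell SGD at bid) = GBP 13,371,241.06

Net profit: GBP 86,241.06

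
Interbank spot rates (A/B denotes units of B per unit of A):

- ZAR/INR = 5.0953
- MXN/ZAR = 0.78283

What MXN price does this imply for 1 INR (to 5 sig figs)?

1 INR ÷ 5.0953 = 0.196259 ZAR
0.196259 ZAR ÷ 0.78283 = 0.250705 MXN

INR/MXN = 0.25070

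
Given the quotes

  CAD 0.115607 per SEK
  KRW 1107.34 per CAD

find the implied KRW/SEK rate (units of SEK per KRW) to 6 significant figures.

1 KRW ÷ 1107.34 = 0.000903065 CAD
0.000903065 CAD ÷ 0.115607 = 0.00781151 SEK

KRW/SEK = 0.00781151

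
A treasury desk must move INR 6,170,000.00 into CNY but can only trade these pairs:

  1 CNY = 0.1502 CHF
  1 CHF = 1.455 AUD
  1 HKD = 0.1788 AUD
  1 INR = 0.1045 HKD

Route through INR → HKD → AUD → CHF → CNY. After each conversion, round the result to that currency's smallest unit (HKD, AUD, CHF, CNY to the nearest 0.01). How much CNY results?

INR 6,170,000.00 × 0.1045 = HKD 644,765.00
HKD 644,765.00 × 0.1788 = AUD 115,283.98
AUD 115,283.98 ÷ 1.455 = CHF 79,232.98
CHF 79,232.98 ÷ 0.1502 = CNY 527,516.51

CNY 527,516.51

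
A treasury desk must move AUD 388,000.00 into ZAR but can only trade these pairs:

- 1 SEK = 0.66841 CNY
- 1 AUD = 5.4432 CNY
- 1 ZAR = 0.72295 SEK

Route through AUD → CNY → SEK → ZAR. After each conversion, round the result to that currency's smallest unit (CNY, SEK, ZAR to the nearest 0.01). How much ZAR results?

AUD 388,000.00 × 5.4432 = CNY 2,111,961.60
CNY 2,111,961.60 ÷ 0.66841 = SEK 3,159,679.84
SEK 3,159,679.84 ÷ 0.72295 = ZAR 4,370,537.16

ZAR 4,370,537.16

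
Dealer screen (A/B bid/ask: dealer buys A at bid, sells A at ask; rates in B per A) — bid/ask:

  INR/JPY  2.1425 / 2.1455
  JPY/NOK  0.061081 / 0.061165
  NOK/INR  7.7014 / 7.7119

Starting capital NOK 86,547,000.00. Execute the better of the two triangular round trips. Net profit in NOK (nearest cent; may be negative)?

Net profit: NOK 679,544.52

Best loop NOK → INR → JPY → NOK:
NOK 86,547,000.00 × 7.7014 (sell NOK at bid) = INR 666,533,065.80
INR 666,533,065.80 × 2.1425 (sell INR at bid) = JPY 1,428,047,093
JPY 1,428,047,093 × 0.061081 (sell JPY at bid) = NOK 87,226,544.52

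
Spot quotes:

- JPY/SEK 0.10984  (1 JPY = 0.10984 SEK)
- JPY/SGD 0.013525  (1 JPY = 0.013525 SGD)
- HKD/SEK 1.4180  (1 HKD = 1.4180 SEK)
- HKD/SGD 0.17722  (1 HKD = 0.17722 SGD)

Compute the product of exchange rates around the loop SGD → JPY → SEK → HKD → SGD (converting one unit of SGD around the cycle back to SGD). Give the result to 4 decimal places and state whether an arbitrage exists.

1.0150 (arbitrage exists)

Around SGD → JPY → SEK → HKD → SGD: 1 ÷ 0.013525 × 0.10984 ÷ 1.4180 × 0.17722 = 1.014985
Product > 1; profitable direction is SGD → JPY → SEK → HKD → SGD.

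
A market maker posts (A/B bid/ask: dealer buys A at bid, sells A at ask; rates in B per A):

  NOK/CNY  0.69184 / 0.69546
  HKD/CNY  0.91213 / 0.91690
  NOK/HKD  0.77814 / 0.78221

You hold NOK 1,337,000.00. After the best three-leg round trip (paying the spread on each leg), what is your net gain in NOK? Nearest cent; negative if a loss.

Best loop NOK → HKD → CNY → NOK:
NOK 1,337,000.00 × 0.77814 (sell NOK at bid) = HKD 1,040,373.18
HKD 1,040,373.18 × 0.91213 (sell HKD at bid) = CNY 948,955.59
CNY 948,955.59 ÷ 0.69546 (buy NOK at ask) = NOK 1,364,500.60

Net profit: NOK 27,500.60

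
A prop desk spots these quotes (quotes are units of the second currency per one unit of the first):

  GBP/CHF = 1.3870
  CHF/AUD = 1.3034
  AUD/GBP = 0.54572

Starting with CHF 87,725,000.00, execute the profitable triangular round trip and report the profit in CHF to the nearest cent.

Profit: CHF 1,194,974.34

Profitable loop is CHF → GBP → AUD → CHF:
CHF 87,725,000.00 ÷ 1.3870 = GBP 63,248,017.30
GBP 63,248,017.30 ÷ 0.54572 = AUD 115,898,294.55
AUD 115,898,294.55 ÷ 1.3034 = CHF 88,919,974.34
Profit = CHF 88,919,974.34 − CHF 87,725,000.00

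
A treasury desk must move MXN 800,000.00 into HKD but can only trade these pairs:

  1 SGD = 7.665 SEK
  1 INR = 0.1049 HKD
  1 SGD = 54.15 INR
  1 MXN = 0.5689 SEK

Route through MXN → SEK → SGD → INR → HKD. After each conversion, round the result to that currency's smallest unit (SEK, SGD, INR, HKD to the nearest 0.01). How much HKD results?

HKD 337,277.79

MXN 800,000.00 × 0.5689 = SEK 455,120.00
SEK 455,120.00 ÷ 7.665 = SGD 59,376.39
SGD 59,376.39 × 54.15 = INR 3,215,231.52
INR 3,215,231.52 × 0.1049 = HKD 337,277.79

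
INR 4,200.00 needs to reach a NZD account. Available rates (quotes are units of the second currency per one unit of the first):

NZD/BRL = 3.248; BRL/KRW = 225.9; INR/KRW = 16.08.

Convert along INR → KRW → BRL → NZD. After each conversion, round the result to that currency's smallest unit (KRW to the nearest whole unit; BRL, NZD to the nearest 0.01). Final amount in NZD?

INR 4,200.00 × 16.08 = KRW 67,536
KRW 67,536 ÷ 225.9 = BRL 298.96
BRL 298.96 ÷ 3.248 = NZD 92.04

NZD 92.04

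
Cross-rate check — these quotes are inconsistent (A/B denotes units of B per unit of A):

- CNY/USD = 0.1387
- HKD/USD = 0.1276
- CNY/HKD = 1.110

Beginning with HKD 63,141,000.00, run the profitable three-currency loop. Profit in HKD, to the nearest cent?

Profitable loop is HKD → USD → CNY → HKD:
HKD 63,141,000.00 × 0.1276 = USD 8,056,791.60
USD 8,056,791.60 ÷ 0.1387 = CNY 58,087,899.06
CNY 58,087,899.06 × 1.110 = HKD 64,477,567.96
Profit = HKD 64,477,567.96 − HKD 63,141,000.00

Profit: HKD 1,336,567.96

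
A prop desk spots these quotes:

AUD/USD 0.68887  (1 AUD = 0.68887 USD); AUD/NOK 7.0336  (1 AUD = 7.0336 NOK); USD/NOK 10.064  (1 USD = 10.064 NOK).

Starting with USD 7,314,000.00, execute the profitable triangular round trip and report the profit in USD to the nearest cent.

Profitable loop is USD → AUD → NOK → USD:
USD 7,314,000.00 ÷ 0.68887 = AUD 10,617,387.90
AUD 10,617,387.90 × 7.0336 = NOK 74,678,459.51
NOK 74,678,459.51 ÷ 10.064 = USD 7,420,355.67
Profit = USD 7,420,355.67 − USD 7,314,000.00

Profit: USD 106,355.67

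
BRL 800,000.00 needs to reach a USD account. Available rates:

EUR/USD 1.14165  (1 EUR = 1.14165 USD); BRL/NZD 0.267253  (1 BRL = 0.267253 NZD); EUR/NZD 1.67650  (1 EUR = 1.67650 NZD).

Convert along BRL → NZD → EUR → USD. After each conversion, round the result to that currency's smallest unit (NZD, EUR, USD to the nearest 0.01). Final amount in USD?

BRL 800,000.00 × 0.267253 = NZD 213,802.40
NZD 213,802.40 ÷ 1.67650 = EUR 127,529.02
EUR 127,529.02 × 1.14165 = USD 145,593.51

USD 145,593.51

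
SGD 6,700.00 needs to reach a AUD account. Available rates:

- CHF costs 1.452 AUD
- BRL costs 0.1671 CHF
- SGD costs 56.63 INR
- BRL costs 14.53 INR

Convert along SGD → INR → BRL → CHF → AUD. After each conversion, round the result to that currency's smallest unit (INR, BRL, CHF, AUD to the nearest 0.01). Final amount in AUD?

SGD 6,700.00 × 56.63 = INR 379,421.00
INR 379,421.00 ÷ 14.53 = BRL 26,112.94
BRL 26,112.94 × 0.1671 = CHF 4,363.47
CHF 4,363.47 × 1.452 = AUD 6,335.76

AUD 6,335.76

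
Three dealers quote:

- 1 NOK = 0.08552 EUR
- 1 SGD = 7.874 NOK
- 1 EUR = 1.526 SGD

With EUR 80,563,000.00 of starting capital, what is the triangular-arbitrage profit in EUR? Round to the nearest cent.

Profitable loop is EUR → SGD → NOK → EUR:
EUR 80,563,000.00 × 1.526 = SGD 122,939,138.00
SGD 122,939,138.00 × 7.874 = NOK 968,022,772.61
NOK 968,022,772.61 × 0.08552 = EUR 82,785,307.51
Profit = EUR 82,785,307.51 − EUR 80,563,000.00

Profit: EUR 2,222,307.51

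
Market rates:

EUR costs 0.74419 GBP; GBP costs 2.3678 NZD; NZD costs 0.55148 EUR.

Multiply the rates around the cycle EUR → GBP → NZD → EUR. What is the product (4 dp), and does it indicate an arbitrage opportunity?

Around EUR → GBP → NZD → EUR: 1 × 0.74419 × 2.3678 × 0.55148 = 0.971759
Product < 1; profitable direction is EUR → NZD → GBP → EUR.

0.9718 (arbitrage exists)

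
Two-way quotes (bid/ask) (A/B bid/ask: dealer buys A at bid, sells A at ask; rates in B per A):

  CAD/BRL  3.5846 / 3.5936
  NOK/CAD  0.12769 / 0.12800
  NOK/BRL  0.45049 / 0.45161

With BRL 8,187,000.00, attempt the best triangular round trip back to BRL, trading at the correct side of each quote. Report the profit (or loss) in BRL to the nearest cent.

Net profit: BRL 110,720.99

Best loop BRL → NOK → CAD → BRL:
BRL 8,187,000.00 ÷ 0.45161 (buy NOK at ask) = NOK 18,128,473.68
NOK 18,128,473.68 × 0.12769 (sell NOK at bid) = CAD 2,314,824.80
CAD 2,314,824.80 × 3.5846 (sell CAD at bid) = BRL 8,297,720.99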